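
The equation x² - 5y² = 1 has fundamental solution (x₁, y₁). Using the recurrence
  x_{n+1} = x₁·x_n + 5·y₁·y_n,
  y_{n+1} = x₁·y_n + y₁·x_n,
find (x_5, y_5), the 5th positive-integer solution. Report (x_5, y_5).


Step 1: Find the fundamental solution (x₁, y₁) of x² - 5y² = 1.
  Expand √5 as a continued fraction. a₀ = ⌊√5⌋ = 2; iterate m_{k+1} = d_k·a_k − m_k, d_{k+1} = (5 − m_{k+1}²)/d_k, a_{k+1} = ⌊(a₀ + m_{k+1})/d_{k+1}⌋ (starting m₀ = 0, d₀ = 1), with convergents p_k = a_k·p_{k-1} + p_{k-2}, q_k = a_k·q_{k-1} + q_{k-2} (p₋₁ = 1, q₋₁ = 0):
  k = 0: a₀ = 2; p₀/q₀ = 2/1; p₀² − 5·q₀² = 4 − 5 = -1.
  k = 1: m = 2, d = 1, a = ⌊(2 + 2)/1⌋ = 4; p/q = (4·2 + 1)/(4·1 + 0) = 9/4; p² − 5·q² = 81 − 80 = 1.
  The first convergent with p² − 5·q² = 1 gives the fundamental solution (x₁, y₁) = (9, 4).
Step 2: Apply the recurrence (x_{n+1}, y_{n+1}) = (x₁x_n + 5y₁y_n, x₁y_n + y₁x_n) repeatedly.
  From (x_1, y_1) = (9, 4): x_2 = 9·9 + 5·4·4 = 161; y_2 = 9·4 + 4·9 = 72.
  From (x_2, y_2) = (161, 72): x_3 = 9·161 + 5·4·72 = 2889; y_3 = 9·72 + 4·161 = 1292.
  From (x_3, y_3) = (2889, 1292): x_4 = 9·2889 + 5·4·1292 = 51841; y_4 = 9·1292 + 4·2889 = 23184.
  From (x_4, y_4) = (51841, 23184): x_5 = 9·51841 + 5·4·23184 = 930249; y_5 = 9·23184 + 4·51841 = 416020.
Step 3: Verify x_5² - 5·y_5² = 865363202001 - 865363202000 = 1 (should be 1). ✓

(x_1, y_1) = (9, 4); (x_5, y_5) = (930249, 416020).


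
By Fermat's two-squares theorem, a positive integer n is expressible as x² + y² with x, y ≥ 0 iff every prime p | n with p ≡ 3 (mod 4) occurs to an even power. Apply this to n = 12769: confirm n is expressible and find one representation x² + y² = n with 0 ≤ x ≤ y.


Step 1: Factor n = 12769 = 113^2.
Step 2: Check the mod-4 condition on each prime factor: 113 ≡ 1 (mod 4), exponent 2.
All primes ≡ 3 (mod 4) appear to even exponent (or don't appear), so by the two-squares theorem n IS expressible as a sum of two squares.
Step 3: Build a representation. Here n = 113 · 113 is a product of primes ≡ 1 (mod 4). Each prime p ≡ 1 (mod 4) is itself a sum of two squares; find a² by testing p − a² for a perfect square:
  113: 113 − 1² = 112, 113 − 2² = 109, 113 − 3² = 104, 113 − 4² = 97, 113 − 5² = 88, 113 − 6² = 77, 113 − 7² = 64 = 8² ⇒ 113 = 7² + 8².
  Combine using the Brahmagupta–Fibonacci identity (a² + b²)(c² + d²) = (ac − bd)² + (ad + bc)² = (ac + bd)² + (ad − bc)²:
  113 · 113 = 12769: from (7² + 8²)(7² + 8²), take (7·7 − 8·8, 7·8 + 8·7) = (49 − 64, 56 + 56) = (-15, 112); dropping signs (only squares matter) gives (15, 112); check 15² + 112² = 225 + 12544 = 12769 ✓.
Step 4: Order so x ≤ y and verify: 15² + 112² = 225 + 12544 = 12769 = n. ✓

n = 12769 = 15² + 112² (one valid representation with x ≤ y).


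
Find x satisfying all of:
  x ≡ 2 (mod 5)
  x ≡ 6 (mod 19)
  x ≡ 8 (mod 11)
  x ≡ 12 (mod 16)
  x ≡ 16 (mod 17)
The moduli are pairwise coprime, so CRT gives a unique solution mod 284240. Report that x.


Product of moduli M = 5 · 19 · 11 · 16 · 17 = 284240.
Merge one congruence at a time:
  Start: x ≡ 2 (mod 5).
  Combine with x ≡ 6 (mod 19); new modulus lcm = 95.
    Write x = 2 + 5·t and substitute into x ≡ 6 (mod 19): 5·t ≡ 6 − 2 = 4 (mod 19).
    The inverse of 5 mod 19 is 4 (since 5·4 = 20 = 1·19 + 1), so t ≡ 4·4 = 16 ≡ 16 (mod 19).
    Then x = 2 + 5·16 = 82, valid modulo lcm(5, 19) = 95: x ≡ 82 (mod 95).
  Combine with x ≡ 8 (mod 11); new modulus lcm = 1045.
    Write x = 82 + 95·t and substitute into x ≡ 8 (mod 11): 95·t ≡ 8 − 82 = -74 (mod 11).
    Reduce coefficients mod 11: 7·t ≡ 3 (mod 11).
    The inverse of 7 mod 11 is 8 (since 7·8 = 56 = 5·11 + 1), so t ≡ 8·3 = 24 ≡ 2 (mod 11).
    Then x = 82 + 95·2 = 272, valid modulo lcm(95, 11) = 1045: x ≡ 272 (mod 1045).
  Combine with x ≡ 12 (mod 16); new modulus lcm = 16720.
    Write x = 272 + 1045·t and substitute into x ≡ 12 (mod 16): 1045·t ≡ 12 − 272 = -260 (mod 16).
    Reduce coefficients mod 16: 5·t ≡ 12 (mod 16).
    The inverse of 5 mod 16 is 13 (since 5·13 = 65 = 4·16 + 1), so t ≡ 13·12 = 156 ≡ 12 (mod 16).
    Then x = 272 + 1045·12 = 12812, valid modulo lcm(1045, 16) = 16720: x ≡ 12812 (mod 16720).
  Combine with x ≡ 16 (mod 17); new modulus lcm = 284240.
    Write x = 12812 + 16720·t and substitute into x ≡ 16 (mod 17): 16720·t ≡ 16 − 12812 = -12796 (mod 17).
    Reduce coefficients mod 17: 9·t ≡ 5 (mod 17).
    The inverse of 9 mod 17 is 2 (since 9·2 = 18 = 1·17 + 1), so t ≡ 2·5 = 10 ≡ 10 (mod 17).
    Then x = 12812 + 16720·10 = 180012, valid modulo lcm(16720, 17) = 284240: x ≡ 180012 (mod 284240).
Verify against each original: 180012 mod 5 = 2, 180012 mod 19 = 6, 180012 mod 11 = 8, 180012 mod 16 = 12, 180012 mod 17 = 16.

x ≡ 180012 (mod 284240).


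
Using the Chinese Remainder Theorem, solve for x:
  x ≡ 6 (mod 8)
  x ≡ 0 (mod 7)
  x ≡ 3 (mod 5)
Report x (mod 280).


Moduli 8, 7, 5 are pairwise coprime; by CRT there is a unique solution modulo M = 8 · 7 · 5 = 280.
Solve pairwise, accumulating the modulus:
  Start with x ≡ 6 (mod 8).
  Combine with x ≡ 0 (mod 7): since gcd(8, 7) = 1, we get a unique residue mod 56.
    Write x = 6 + 8·t and substitute into x ≡ 0 (mod 7): 8·t ≡ 0 − 6 = -6 (mod 7).
    Reduce coefficients mod 7: 1·t ≡ 1 (mod 7).
    So t ≡ 1 (mod 7).
    Then x = 6 + 8·1 = 14, valid modulo lcm(8, 7) = 56: x ≡ 14 (mod 56).
  Combine with x ≡ 3 (mod 5): since gcd(56, 5) = 1, we get a unique residue mod 280.
    Write x = 14 + 56·t and substitute into x ≡ 3 (mod 5): 56·t ≡ 3 − 14 = -11 (mod 5).
    Reduce coefficients mod 5: 1·t ≡ 4 (mod 5).
    So t ≡ 4 (mod 5).
    Then x = 14 + 56·4 = 238, valid modulo lcm(56, 5) = 280: x ≡ 238 (mod 280).
Verify: 238 mod 8 = 6 ✓, 238 mod 7 = 0 ✓, 238 mod 5 = 3 ✓.

x ≡ 238 (mod 280).


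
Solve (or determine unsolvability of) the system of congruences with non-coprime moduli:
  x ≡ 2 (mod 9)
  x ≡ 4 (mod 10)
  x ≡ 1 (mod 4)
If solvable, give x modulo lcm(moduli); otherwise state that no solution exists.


Moduli 9, 10, 4 are not pairwise coprime, so CRT works modulo lcm(m_i) when all pairwise compatibility conditions hold.
Pairwise compatibility: gcd(m_i, m_j) must divide a_i - a_j for every pair.
Merge one congruence at a time:
  Start: x ≡ 2 (mod 9).
  Combine with x ≡ 4 (mod 10): gcd(9, 10) = 1; 4 - 2 = 2, which IS divisible by 1, so compatible.
    Write x = 2 + 9·t and substitute into x ≡ 4 (mod 10): 9·t ≡ 4 − 2 = 2 (mod 10).
    The inverse of 9 mod 10 is 9 (since 9·9 = 81 = 8·10 + 1), so t ≡ 9·2 = 18 ≡ 8 (mod 10).
    Then x = 2 + 9·8 = 74, valid modulo lcm(9, 10) = 90: x ≡ 74 (mod 90).
  Combine with x ≡ 1 (mod 4): gcd(90, 4) = 2, and 1 - 74 = -73 is NOT divisible by 2.
    ⇒ system is inconsistent (no integer solution).

No solution (the system is inconsistent).


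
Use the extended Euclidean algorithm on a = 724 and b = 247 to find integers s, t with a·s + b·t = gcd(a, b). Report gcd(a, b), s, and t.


Euclidean algorithm on (724, 247) — divide until remainder is 0:
  724 = 2 · 247 + 230
  247 = 1 · 230 + 17
  230 = 13 · 17 + 9
  17 = 1 · 9 + 8
  9 = 1 · 8 + 1
  8 = 8 · 1 + 0
gcd(724, 247) = 1.
Track Bezout coefficients alongside the remainders: start with r₀ = 724 = a·1 + b·0 (s = 1, t = 0) and r₁ = 247 = a·0 + b·1 (s = 0, t = 1); each new remainder r_{k+1} = r_{k-1} − q_k·r_k inherits s_{k+1} = s_{k-1} − q_k·s_k, t_{k+1} = t_{k-1} − q_k·t_k, so r_k = a·s_k + b·t_k at every step:
  q = 2: r = 230, s = 1 − 2·0 = 1, t = 0 − 2·1 = -2  (check: 724·1 + 247·(-2) = 230)
  q = 1: r = 17, s = 0 − 1·1 = -1, t = 1 − 1·(-2) = 3  (check: 724·(-1) + 247·3 = 17)
  q = 13: r = 9, s = 1 − 13·(-1) = 14, t = -2 − 13·3 = -41  (check: 724·14 + 247·(-41) = 9)
  q = 1: r = 8, s = -1 − 1·14 = -15, t = 3 − 1·(-41) = 44  (check: 724·(-15) + 247·44 = 8)
  q = 1: r = 1, s = 14 − 1·(-15) = 29, t = -41 − 1·44 = -85  (check: 724·29 + 247·(-85) = 1)
The row with r = 1 (the gcd) gives the Bezout coefficients s = 29, t = -85.
Result: 724 · (29) + 247 · (-85) = 1.

gcd(724, 247) = 1; s = 29, t = -85 (check: 724·29 + 247·(-85) = 1).


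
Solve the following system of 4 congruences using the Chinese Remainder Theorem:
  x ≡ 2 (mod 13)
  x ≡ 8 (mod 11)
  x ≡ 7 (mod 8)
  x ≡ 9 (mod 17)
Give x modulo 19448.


Product of moduli M = 13 · 11 · 8 · 17 = 19448.
Merge one congruence at a time:
  Start: x ≡ 2 (mod 13).
  Combine with x ≡ 8 (mod 11); new modulus lcm = 143.
    Write x = 2 + 13·t and substitute into x ≡ 8 (mod 11): 13·t ≡ 8 − 2 = 6 (mod 11).
    Reduce coefficients mod 11: 2·t ≡ 6 (mod 11).
    The inverse of 2 mod 11 is 6 (since 2·6 = 12 = 1·11 + 1), so t ≡ 6·6 = 36 ≡ 3 (mod 11).
    Then x = 2 + 13·3 = 41, valid modulo lcm(13, 11) = 143: x ≡ 41 (mod 143).
  Combine with x ≡ 7 (mod 8); new modulus lcm = 1144.
    Write x = 41 + 143·t and substitute into x ≡ 7 (mod 8): 143·t ≡ 7 − 41 = -34 (mod 8).
    Reduce coefficients mod 8: 7·t ≡ 6 (mod 8).
    The inverse of 7 mod 8 is 7 (since 7·7 = 49 = 6·8 + 1), so t ≡ 7·6 = 42 ≡ 2 (mod 8).
    Then x = 41 + 143·2 = 327, valid modulo lcm(143, 8) = 1144: x ≡ 327 (mod 1144).
  Combine with x ≡ 9 (mod 17); new modulus lcm = 19448.
    Write x = 327 + 1144·t and substitute into x ≡ 9 (mod 17): 1144·t ≡ 9 − 327 = -318 (mod 17).
    Reduce coefficients mod 17: 5·t ≡ 5 (mod 17).
    The inverse of 5 mod 17 is 7 (since 5·7 = 35 = 2·17 + 1), so t ≡ 7·5 = 35 ≡ 1 (mod 17).
    Then x = 327 + 1144·1 = 1471, valid modulo lcm(1144, 17) = 19448: x ≡ 1471 (mod 19448).
Verify against each original: 1471 mod 13 = 2, 1471 mod 11 = 8, 1471 mod 8 = 7, 1471 mod 17 = 9.

x ≡ 1471 (mod 19448).


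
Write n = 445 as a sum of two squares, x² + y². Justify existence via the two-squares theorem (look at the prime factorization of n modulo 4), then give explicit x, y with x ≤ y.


Step 1: Factor n = 445 = 5 · 89.
Step 2: Check the mod-4 condition on each prime factor: 5 ≡ 1 (mod 4), exponent 1; 89 ≡ 1 (mod 4), exponent 1.
All primes ≡ 3 (mod 4) appear to even exponent (or don't appear), so by the two-squares theorem n IS expressible as a sum of two squares.
Step 3: Build a representation. Here n = 5 · 89 is a product of primes ≡ 1 (mod 4). Each prime p ≡ 1 (mod 4) is itself a sum of two squares; find a² by testing p − a² for a perfect square:
  5: 5 − 1² = 4 = 2² ⇒ 5 = 1² + 2².
  89: 89 − 1² = 88, 89 − 2² = 85, 89 − 3² = 80, 89 − 4² = 73, 89 − 5² = 64 = 8² ⇒ 89 = 5² + 8².
  Combine using the Brahmagupta–Fibonacci identity (a² + b²)(c² + d²) = (ac − bd)² + (ad + bc)² = (ac + bd)² + (ad − bc)²:
  5 · 89 = 445: from (1² + 2²)(5² + 8²), take (1·5 − 2·8, 1·8 + 2·5) = (5 − 16, 8 + 10) = (-11, 18); dropping signs (only squares matter) gives (11, 18); check 11² + 18² = 121 + 324 = 445 ✓.
Step 4: Order so x ≤ y and verify: 11² + 18² = 121 + 324 = 445 = n. ✓

n = 445 = 11² + 18² (one valid representation with x ≤ y).


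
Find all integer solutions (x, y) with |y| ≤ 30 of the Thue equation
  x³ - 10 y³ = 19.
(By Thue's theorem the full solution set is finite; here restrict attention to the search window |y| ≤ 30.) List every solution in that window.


The equation is x³ - 10y³ = 19. For fixed y, x³ = 10·y³ + 19, so a solution requires the RHS to be a perfect cube.
Strategy: iterate y from -30 to 30, compute RHS = 10·y³ + 19, and check whether it is a (positive or negative) perfect cube.
Check small values of y:
  y = 0: RHS = 19 is not a perfect cube.
  y = 1: RHS = 29 is not a perfect cube.
  y = -1: RHS = 9 is not a perfect cube.
  y = 2: RHS = 99 is not a perfect cube.
  y = -2: RHS = -61 is not a perfect cube.
  y = 3: RHS = 289 is not a perfect cube.
  y = -3: RHS = -251 is not a perfect cube.
Continuing the search up to |y| = 30 finds no solutions either.
No (x, y) in the scanned range satisfies the equation.

No integer solutions with |y| ≤ 30.


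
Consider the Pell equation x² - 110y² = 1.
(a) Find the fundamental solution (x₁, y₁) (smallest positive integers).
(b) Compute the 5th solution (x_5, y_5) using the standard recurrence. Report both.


Step 1: Find the fundamental solution (x₁, y₁) of x² - 110y² = 1.
  Expand √110 as a continued fraction. a₀ = ⌊√110⌋ = 10; iterate m_{k+1} = d_k·a_k − m_k, d_{k+1} = (110 − m_{k+1}²)/d_k, a_{k+1} = ⌊(a₀ + m_{k+1})/d_{k+1}⌋ (starting m₀ = 0, d₀ = 1), with convergents p_k = a_k·p_{k-1} + p_{k-2}, q_k = a_k·q_{k-1} + q_{k-2} (p₋₁ = 1, q₋₁ = 0):
  k = 0: a₀ = 10; p₀/q₀ = 10/1; p₀² − 110·q₀² = 100 − 110 = -10.
  k = 1: m = 10, d = 10, a = ⌊(10 + 10)/10⌋ = 2; p/q = (2·10 + 1)/(2·1 + 0) = 21/2; p² − 110·q² = 441 − 440 = 1.
  The first convergent with p² − 110·q² = 1 gives the fundamental solution (x₁, y₁) = (21, 2).
Step 2: Apply the recurrence (x_{n+1}, y_{n+1}) = (x₁x_n + 110y₁y_n, x₁y_n + y₁x_n) repeatedly.
  From (x_1, y_1) = (21, 2): x_2 = 21·21 + 110·2·2 = 881; y_2 = 21·2 + 2·21 = 84.
  From (x_2, y_2) = (881, 84): x_3 = 21·881 + 110·2·84 = 36981; y_3 = 21·84 + 2·881 = 3526.
  From (x_3, y_3) = (36981, 3526): x_4 = 21·36981 + 110·2·3526 = 1552321; y_4 = 21·3526 + 2·36981 = 148008.
  From (x_4, y_4) = (1552321, 148008): x_5 = 21·1552321 + 110·2·148008 = 65160501; y_5 = 21·148008 + 2·1552321 = 6212810.
Step 3: Verify x_5² - 110·y_5² = 4245890890571001 - 4245890890571000 = 1 (should be 1). ✓

(x_1, y_1) = (21, 2); (x_5, y_5) = (65160501, 6212810).


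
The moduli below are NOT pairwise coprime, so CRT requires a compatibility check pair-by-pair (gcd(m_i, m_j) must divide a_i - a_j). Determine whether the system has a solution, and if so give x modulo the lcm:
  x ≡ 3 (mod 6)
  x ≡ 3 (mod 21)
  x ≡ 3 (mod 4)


Moduli 6, 21, 4 are not pairwise coprime, so CRT works modulo lcm(m_i) when all pairwise compatibility conditions hold.
Pairwise compatibility: gcd(m_i, m_j) must divide a_i - a_j for every pair.
Merge one congruence at a time:
  Start: x ≡ 3 (mod 6).
  Combine with x ≡ 3 (mod 21): gcd(6, 21) = 3; 3 - 3 = 0, which IS divisible by 3, so compatible.
    Write x = 3 + 6·t and substitute into x ≡ 3 (mod 21): 6·t ≡ 3 − 3 = 0 (mod 21).
    Divide the congruence (and modulus) by g = 3: 2·t ≡ 0 (mod 7).
    The inverse of 2 mod 7 is 4 (since 2·4 = 8 = 1·7 + 1), so t ≡ 4·0 = 0 ≡ 0 (mod 7).
    Then x = 3 + 6·0 = 3, valid modulo lcm(6, 21) = 42: x ≡ 3 (mod 42).
  Combine with x ≡ 3 (mod 4): gcd(42, 4) = 2; 3 - 3 = 0, which IS divisible by 2, so compatible.
    Write x = 3 + 42·t and substitute into x ≡ 3 (mod 4): 42·t ≡ 3 − 3 = 0 (mod 4).
    Divide the congruence (and modulus) by g = 2: 21·t ≡ 0 (mod 2).
    Reduce coefficients mod 2: 1·t ≡ 0 (mod 2).
    So t ≡ 0 (mod 2).
    Then x = 3 + 42·0 = 3, valid modulo lcm(42, 4) = 84: x ≡ 3 (mod 84).
Verify: 3 mod 6 = 3, 3 mod 21 = 3, 3 mod 4 = 3.

x ≡ 3 (mod 84).


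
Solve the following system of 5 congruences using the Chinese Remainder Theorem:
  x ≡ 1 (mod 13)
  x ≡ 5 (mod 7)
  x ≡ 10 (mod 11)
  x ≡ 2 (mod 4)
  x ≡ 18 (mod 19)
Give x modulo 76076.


Product of moduli M = 13 · 7 · 11 · 4 · 19 = 76076.
Merge one congruence at a time:
  Start: x ≡ 1 (mod 13).
  Combine with x ≡ 5 (mod 7); new modulus lcm = 91.
    Write x = 1 + 13·t and substitute into x ≡ 5 (mod 7): 13·t ≡ 5 − 1 = 4 (mod 7).
    Reduce coefficients mod 7: 6·t ≡ 4 (mod 7).
    The inverse of 6 mod 7 is 6 (since 6·6 = 36 = 5·7 + 1), so t ≡ 6·4 = 24 ≡ 3 (mod 7).
    Then x = 1 + 13·3 = 40, valid modulo lcm(13, 7) = 91: x ≡ 40 (mod 91).
  Combine with x ≡ 10 (mod 11); new modulus lcm = 1001.
    Write x = 40 + 91·t and substitute into x ≡ 10 (mod 11): 91·t ≡ 10 − 40 = -30 (mod 11).
    Reduce coefficients mod 11: 3·t ≡ 3 (mod 11).
    The inverse of 3 mod 11 is 4 (since 3·4 = 12 = 1·11 + 1), so t ≡ 4·3 = 12 ≡ 1 (mod 11).
    Then x = 40 + 91·1 = 131, valid modulo lcm(91, 11) = 1001: x ≡ 131 (mod 1001).
  Combine with x ≡ 2 (mod 4); new modulus lcm = 4004.
    Write x = 131 + 1001·t and substitute into x ≡ 2 (mod 4): 1001·t ≡ 2 − 131 = -129 (mod 4).
    Reduce coefficients mod 4: 1·t ≡ 3 (mod 4).
    So t ≡ 3 (mod 4).
    Then x = 131 + 1001·3 = 3134, valid modulo lcm(1001, 4) = 4004: x ≡ 3134 (mod 4004).
  Combine with x ≡ 18 (mod 19); new modulus lcm = 76076.
    Write x = 3134 + 4004·t and substitute into x ≡ 18 (mod 19): 4004·t ≡ 18 − 3134 = -3116 (mod 19).
    Reduce coefficients mod 19: 14·t ≡ 0 (mod 19).
    The inverse of 14 mod 19 is 15 (since 14·15 = 210 = 11·19 + 1), so t ≡ 15·0 = 0 ≡ 0 (mod 19).
    Then x = 3134 + 4004·0 = 3134, valid modulo lcm(4004, 19) = 76076: x ≡ 3134 (mod 76076).
Verify against each original: 3134 mod 13 = 1, 3134 mod 7 = 5, 3134 mod 11 = 10, 3134 mod 4 = 2, 3134 mod 19 = 18.

x ≡ 3134 (mod 76076).


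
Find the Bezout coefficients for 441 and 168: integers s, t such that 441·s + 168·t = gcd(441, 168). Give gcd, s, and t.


Euclidean algorithm on (441, 168) — divide until remainder is 0:
  441 = 2 · 168 + 105
  168 = 1 · 105 + 63
  105 = 1 · 63 + 42
  63 = 1 · 42 + 21
  42 = 2 · 21 + 0
gcd(441, 168) = 21.
Track Bezout coefficients alongside the remainders: start with r₀ = 441 = a·1 + b·0 (s = 1, t = 0) and r₁ = 168 = a·0 + b·1 (s = 0, t = 1); each new remainder r_{k+1} = r_{k-1} − q_k·r_k inherits s_{k+1} = s_{k-1} − q_k·s_k, t_{k+1} = t_{k-1} − q_k·t_k, so r_k = a·s_k + b·t_k at every step:
  q = 2: r = 105, s = 1 − 2·0 = 1, t = 0 − 2·1 = -2  (check: 441·1 + 168·(-2) = 105)
  q = 1: r = 63, s = 0 − 1·1 = -1, t = 1 − 1·(-2) = 3  (check: 441·(-1) + 168·3 = 63)
  q = 1: r = 42, s = 1 − 1·(-1) = 2, t = -2 − 1·3 = -5  (check: 441·2 + 168·(-5) = 42)
  q = 1: r = 21, s = -1 − 1·2 = -3, t = 3 − 1·(-5) = 8  (check: 441·(-3) + 168·8 = 21)
The row with r = 21 (the gcd) gives the Bezout coefficients s = -3, t = 8.
Result: 441 · (-3) + 168 · (8) = 21.

gcd(441, 168) = 21; s = -3, t = 8 (check: 441·(-3) + 168·8 = 21).


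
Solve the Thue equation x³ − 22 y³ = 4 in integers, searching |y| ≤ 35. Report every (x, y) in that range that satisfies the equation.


The equation is x³ - 22y³ = 4. For fixed y, x³ = 22·y³ + 4, so a solution requires the RHS to be a perfect cube.
Strategy: iterate y from -35 to 35, compute RHS = 22·y³ + 4, and check whether it is a (positive or negative) perfect cube.
Check small values of y:
  y = 0: RHS = 4 is not a perfect cube.
  y = 1: RHS = 26 is not a perfect cube.
  y = -1: RHS = -18 is not a perfect cube.
  y = 2: RHS = 180 is not a perfect cube.
  y = -2: RHS = -172 is not a perfect cube.
  y = 3: RHS = 598 is not a perfect cube.
  y = -3: RHS = -590 is not a perfect cube.
Continuing the search up to |y| = 35 finds no solutions either.
No (x, y) in the scanned range satisfies the equation.

No integer solutions with |y| ≤ 35.


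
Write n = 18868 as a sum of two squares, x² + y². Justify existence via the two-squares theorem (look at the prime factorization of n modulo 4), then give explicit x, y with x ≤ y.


Step 1: Factor n = 18868 = 2^2 · 53 · 89.
Step 2: Check the mod-4 condition on each prime factor: 2 = 2 (special); 53 ≡ 1 (mod 4), exponent 1; 89 ≡ 1 (mod 4), exponent 1.
All primes ≡ 3 (mod 4) appear to even exponent (or don't appear), so by the two-squares theorem n IS expressible as a sum of two squares.
Step 3: Build a representation. Group n = k² · m with k = 2 and m = 53 · 89 = 4717 (a product of primes ≡ 1 (mod 4)); a representation of m scales to one of n via (k·x)² + (k·y)² = k²(x² + y²). Each prime p ≡ 1 (mod 4) is itself a sum of two squares; find a² by testing p − a² for a perfect square:
  53: 53 − 1² = 52, 53 − 2² = 49 = 7² ⇒ 53 = 2² + 7².
  89: 89 − 1² = 88, 89 − 2² = 85, 89 − 3² = 80, 89 − 4² = 73, 89 − 5² = 64 = 8² ⇒ 89 = 5² + 8².
  Combine using the Brahmagupta–Fibonacci identity (a² + b²)(c² + d²) = (ac − bd)² + (ad + bc)² = (ac + bd)² + (ad − bc)²:
  53 · 89 = 4717: from (2² + 7²)(5² + 8²), take (2·5 − 7·8, 2·8 + 7·5) = (10 − 56, 16 + 35) = (-46, 51); dropping signs (only squares matter) gives (46, 51); check 46² + 51² = 2116 + 2601 = 4717 ✓.
  Scale by k = 2: (2·46, 2·51) = (92, 102).
Step 4: Order so x ≤ y and verify: 92² + 102² = 8464 + 10404 = 18868 = n. ✓

n = 18868 = 92² + 102² (one valid representation with x ≤ y).


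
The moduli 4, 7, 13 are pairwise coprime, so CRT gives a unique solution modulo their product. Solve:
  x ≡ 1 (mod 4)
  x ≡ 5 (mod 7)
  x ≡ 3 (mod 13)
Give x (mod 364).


Moduli 4, 7, 13 are pairwise coprime; by CRT there is a unique solution modulo M = 4 · 7 · 13 = 364.
Solve pairwise, accumulating the modulus:
  Start with x ≡ 1 (mod 4).
  Combine with x ≡ 5 (mod 7): since gcd(4, 7) = 1, we get a unique residue mod 28.
    Write x = 1 + 4·t and substitute into x ≡ 5 (mod 7): 4·t ≡ 5 − 1 = 4 (mod 7).
    The inverse of 4 mod 7 is 2 (since 4·2 = 8 = 1·7 + 1), so t ≡ 2·4 = 8 ≡ 1 (mod 7).
    Then x = 1 + 4·1 = 5, valid modulo lcm(4, 7) = 28: x ≡ 5 (mod 28).
  Combine with x ≡ 3 (mod 13): since gcd(28, 13) = 1, we get a unique residue mod 364.
    Write x = 5 + 28·t and substitute into x ≡ 3 (mod 13): 28·t ≡ 3 − 5 = -2 (mod 13).
    Reduce coefficients mod 13: 2·t ≡ 11 (mod 13).
    The inverse of 2 mod 13 is 7 (since 2·7 = 14 = 1·13 + 1), so t ≡ 7·11 = 77 ≡ 12 (mod 13).
    Then x = 5 + 28·12 = 341, valid modulo lcm(28, 13) = 364: x ≡ 341 (mod 364).
Verify: 341 mod 4 = 1 ✓, 341 mod 7 = 5 ✓, 341 mod 13 = 3 ✓.

x ≡ 341 (mod 364).


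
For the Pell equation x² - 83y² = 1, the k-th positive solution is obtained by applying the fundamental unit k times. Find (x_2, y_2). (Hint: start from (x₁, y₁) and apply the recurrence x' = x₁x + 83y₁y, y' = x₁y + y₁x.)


Step 1: Find the fundamental solution (x₁, y₁) of x² - 83y² = 1.
  Expand √83 as a continued fraction. a₀ = ⌊√83⌋ = 9; iterate m_{k+1} = d_k·a_k − m_k, d_{k+1} = (83 − m_{k+1}²)/d_k, a_{k+1} = ⌊(a₀ + m_{k+1})/d_{k+1}⌋ (starting m₀ = 0, d₀ = 1), with convergents p_k = a_k·p_{k-1} + p_{k-2}, q_k = a_k·q_{k-1} + q_{k-2} (p₋₁ = 1, q₋₁ = 0):
  k = 0: a₀ = 9; p₀/q₀ = 9/1; p₀² − 83·q₀² = 81 − 83 = -2.
  k = 1: m = 9, d = 2, a = ⌊(9 + 9)/2⌋ = 9; p/q = (9·9 + 1)/(9·1 + 0) = 82/9; p² − 83·q² = 6724 − 6723 = 1.
  The first convergent with p² − 83·q² = 1 gives the fundamental solution (x₁, y₁) = (82, 9).
Step 2: Apply the recurrence (x_{n+1}, y_{n+1}) = (x₁x_n + 83y₁y_n, x₁y_n + y₁x_n) repeatedly.
  From (x_1, y_1) = (82, 9): x_2 = 82·82 + 83·9·9 = 13447; y_2 = 82·9 + 9·82 = 1476.
Step 3: Verify x_2² - 83·y_2² = 180821809 - 180821808 = 1 (should be 1). ✓

(x_1, y_1) = (82, 9); (x_2, y_2) = (13447, 1476).


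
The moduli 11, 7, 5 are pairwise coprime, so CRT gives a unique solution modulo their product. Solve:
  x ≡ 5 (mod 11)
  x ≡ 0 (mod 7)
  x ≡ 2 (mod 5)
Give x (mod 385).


Moduli 11, 7, 5 are pairwise coprime; by CRT there is a unique solution modulo M = 11 · 7 · 5 = 385.
Solve pairwise, accumulating the modulus:
  Start with x ≡ 5 (mod 11).
  Combine with x ≡ 0 (mod 7): since gcd(11, 7) = 1, we get a unique residue mod 77.
    Write x = 5 + 11·t and substitute into x ≡ 0 (mod 7): 11·t ≡ 0 − 5 = -5 (mod 7).
    Reduce coefficients mod 7: 4·t ≡ 2 (mod 7).
    The inverse of 4 mod 7 is 2 (since 4·2 = 8 = 1·7 + 1), so t ≡ 2·2 = 4 ≡ 4 (mod 7).
    Then x = 5 + 11·4 = 49, valid modulo lcm(11, 7) = 77: x ≡ 49 (mod 77).
  Combine with x ≡ 2 (mod 5): since gcd(77, 5) = 1, we get a unique residue mod 385.
    Write x = 49 + 77·t and substitute into x ≡ 2 (mod 5): 77·t ≡ 2 − 49 = -47 (mod 5).
    Reduce coefficients mod 5: 2·t ≡ 3 (mod 5).
    The inverse of 2 mod 5 is 3 (since 2·3 = 6 = 1·5 + 1), so t ≡ 3·3 = 9 ≡ 4 (mod 5).
    Then x = 49 + 77·4 = 357, valid modulo lcm(77, 5) = 385: x ≡ 357 (mod 385).
Verify: 357 mod 11 = 5 ✓, 357 mod 7 = 0 ✓, 357 mod 5 = 2 ✓.

x ≡ 357 (mod 385).


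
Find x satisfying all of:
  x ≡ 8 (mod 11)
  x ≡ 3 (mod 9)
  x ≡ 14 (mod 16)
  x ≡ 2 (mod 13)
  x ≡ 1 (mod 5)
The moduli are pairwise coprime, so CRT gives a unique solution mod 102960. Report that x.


Product of moduli M = 11 · 9 · 16 · 13 · 5 = 102960.
Merge one congruence at a time:
  Start: x ≡ 8 (mod 11).
  Combine with x ≡ 3 (mod 9); new modulus lcm = 99.
    Write x = 8 + 11·t and substitute into x ≡ 3 (mod 9): 11·t ≡ 3 − 8 = -5 (mod 9).
    Reduce coefficients mod 9: 2·t ≡ 4 (mod 9).
    The inverse of 2 mod 9 is 5 (since 2·5 = 10 = 1·9 + 1), so t ≡ 5·4 = 20 ≡ 2 (mod 9).
    Then x = 8 + 11·2 = 30, valid modulo lcm(11, 9) = 99: x ≡ 30 (mod 99).
  Combine with x ≡ 14 (mod 16); new modulus lcm = 1584.
    Write x = 30 + 99·t and substitute into x ≡ 14 (mod 16): 99·t ≡ 14 − 30 = -16 (mod 16).
    Reduce coefficients mod 16: 3·t ≡ 0 (mod 16).
    The inverse of 3 mod 16 is 11 (since 3·11 = 33 = 2·16 + 1), so t ≡ 11·0 = 0 ≡ 0 (mod 16).
    Then x = 30 + 99·0 = 30, valid modulo lcm(99, 16) = 1584: x ≡ 30 (mod 1584).
  Combine with x ≡ 2 (mod 13); new modulus lcm = 20592.
    Write x = 30 + 1584·t and substitute into x ≡ 2 (mod 13): 1584·t ≡ 2 − 30 = -28 (mod 13).
    Reduce coefficients mod 13: 11·t ≡ 11 (mod 13).
    The inverse of 11 mod 13 is 6 (since 11·6 = 66 = 5·13 + 1), so t ≡ 6·11 = 66 ≡ 1 (mod 13).
    Then x = 30 + 1584·1 = 1614, valid modulo lcm(1584, 13) = 20592: x ≡ 1614 (mod 20592).
  Combine with x ≡ 1 (mod 5); new modulus lcm = 102960.
    Write x = 1614 + 20592·t and substitute into x ≡ 1 (mod 5): 20592·t ≡ 1 − 1614 = -1613 (mod 5).
    Reduce coefficients mod 5: 2·t ≡ 2 (mod 5).
    The inverse of 2 mod 5 is 3 (since 2·3 = 6 = 1·5 + 1), so t ≡ 3·2 = 6 ≡ 1 (mod 5).
    Then x = 1614 + 20592·1 = 22206, valid modulo lcm(20592, 5) = 102960: x ≡ 22206 (mod 102960).
Verify against each original: 22206 mod 11 = 8, 22206 mod 9 = 3, 22206 mod 16 = 14, 22206 mod 13 = 2, 22206 mod 5 = 1.

x ≡ 22206 (mod 102960).


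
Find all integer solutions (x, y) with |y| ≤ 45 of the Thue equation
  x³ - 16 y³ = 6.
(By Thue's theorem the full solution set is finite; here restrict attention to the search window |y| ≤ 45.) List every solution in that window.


The equation is x³ - 16y³ = 6. For fixed y, x³ = 16·y³ + 6, so a solution requires the RHS to be a perfect cube.
Strategy: iterate y from -45 to 45, compute RHS = 16·y³ + 6, and check whether it is a (positive or negative) perfect cube.
Check small values of y:
  y = 0: RHS = 6 is not a perfect cube.
  y = 1: RHS = 22 is not a perfect cube.
  y = -1: RHS = -10 is not a perfect cube.
  y = 2: RHS = 134 is not a perfect cube.
  y = -2: RHS = -122 is not a perfect cube.
  y = 3: RHS = 438 is not a perfect cube.
  y = -3: RHS = -426 is not a perfect cube.
Continuing the search up to |y| = 45 finds no solutions either.
No (x, y) in the scanned range satisfies the equation.

No integer solutions with |y| ≤ 45.


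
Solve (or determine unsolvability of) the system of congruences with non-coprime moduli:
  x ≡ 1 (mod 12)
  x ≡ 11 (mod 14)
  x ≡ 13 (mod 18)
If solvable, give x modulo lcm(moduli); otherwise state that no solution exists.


Moduli 12, 14, 18 are not pairwise coprime, so CRT works modulo lcm(m_i) when all pairwise compatibility conditions hold.
Pairwise compatibility: gcd(m_i, m_j) must divide a_i - a_j for every pair.
Merge one congruence at a time:
  Start: x ≡ 1 (mod 12).
  Combine with x ≡ 11 (mod 14): gcd(12, 14) = 2; 11 - 1 = 10, which IS divisible by 2, so compatible.
    Write x = 1 + 12·t and substitute into x ≡ 11 (mod 14): 12·t ≡ 11 − 1 = 10 (mod 14).
    Divide the congruence (and modulus) by g = 2: 6·t ≡ 5 (mod 7).
    The inverse of 6 mod 7 is 6 (since 6·6 = 36 = 5·7 + 1), so t ≡ 6·5 = 30 ≡ 2 (mod 7).
    Then x = 1 + 12·2 = 25, valid modulo lcm(12, 14) = 84: x ≡ 25 (mod 84).
  Combine with x ≡ 13 (mod 18): gcd(84, 18) = 6; 13 - 25 = -12, which IS divisible by 6, so compatible.
    Write x = 25 + 84·t and substitute into x ≡ 13 (mod 18): 84·t ≡ 13 − 25 = -12 (mod 18).
    Divide the congruence (and modulus) by g = 6: 14·t ≡ -2 (mod 3).
    Reduce coefficients mod 3: 2·t ≡ 1 (mod 3).
    The inverse of 2 mod 3 is 2 (since 2·2 = 4 = 1·3 + 1), so t ≡ 2·1 = 2 ≡ 2 (mod 3).
    Then x = 25 + 84·2 = 193, valid modulo lcm(84, 18) = 252: x ≡ 193 (mod 252).
Verify: 193 mod 12 = 1, 193 mod 14 = 11, 193 mod 18 = 13.

x ≡ 193 (mod 252).


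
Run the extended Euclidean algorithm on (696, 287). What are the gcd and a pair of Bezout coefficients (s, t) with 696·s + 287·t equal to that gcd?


Euclidean algorithm on (696, 287) — divide until remainder is 0:
  696 = 2 · 287 + 122
  287 = 2 · 122 + 43
  122 = 2 · 43 + 36
  43 = 1 · 36 + 7
  36 = 5 · 7 + 1
  7 = 7 · 1 + 0
gcd(696, 287) = 1.
Track Bezout coefficients alongside the remainders: start with r₀ = 696 = a·1 + b·0 (s = 1, t = 0) and r₁ = 287 = a·0 + b·1 (s = 0, t = 1); each new remainder r_{k+1} = r_{k-1} − q_k·r_k inherits s_{k+1} = s_{k-1} − q_k·s_k, t_{k+1} = t_{k-1} − q_k·t_k, so r_k = a·s_k + b·t_k at every step:
  q = 2: r = 122, s = 1 − 2·0 = 1, t = 0 − 2·1 = -2  (check: 696·1 + 287·(-2) = 122)
  q = 2: r = 43, s = 0 − 2·1 = -2, t = 1 − 2·(-2) = 5  (check: 696·(-2) + 287·5 = 43)
  q = 2: r = 36, s = 1 − 2·(-2) = 5, t = -2 − 2·5 = -12  (check: 696·5 + 287·(-12) = 36)
  q = 1: r = 7, s = -2 − 1·5 = -7, t = 5 − 1·(-12) = 17  (check: 696·(-7) + 287·17 = 7)
  q = 5: r = 1, s = 5 − 5·(-7) = 40, t = -12 − 5·17 = -97  (check: 696·40 + 287·(-97) = 1)
The row with r = 1 (the gcd) gives the Bezout coefficients s = 40, t = -97.
Result: 696 · (40) + 287 · (-97) = 1.

gcd(696, 287) = 1; s = 40, t = -97 (check: 696·40 + 287·(-97) = 1).


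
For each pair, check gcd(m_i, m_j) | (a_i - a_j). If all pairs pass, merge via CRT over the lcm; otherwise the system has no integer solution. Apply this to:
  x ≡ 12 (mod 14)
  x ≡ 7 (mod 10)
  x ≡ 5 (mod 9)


Moduli 14, 10, 9 are not pairwise coprime, so CRT works modulo lcm(m_i) when all pairwise compatibility conditions hold.
Pairwise compatibility: gcd(m_i, m_j) must divide a_i - a_j for every pair.
Merge one congruence at a time:
  Start: x ≡ 12 (mod 14).
  Combine with x ≡ 7 (mod 10): gcd(14, 10) = 2, and 7 - 12 = -5 is NOT divisible by 2.
    ⇒ system is inconsistent (no integer solution).

No solution (the system is inconsistent).


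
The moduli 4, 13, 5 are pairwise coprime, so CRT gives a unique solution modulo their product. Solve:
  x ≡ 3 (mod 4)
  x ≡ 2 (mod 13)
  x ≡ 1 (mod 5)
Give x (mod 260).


Moduli 4, 13, 5 are pairwise coprime; by CRT there is a unique solution modulo M = 4 · 13 · 5 = 260.
Solve pairwise, accumulating the modulus:
  Start with x ≡ 3 (mod 4).
  Combine with x ≡ 2 (mod 13): since gcd(4, 13) = 1, we get a unique residue mod 52.
    Write x = 3 + 4·t and substitute into x ≡ 2 (mod 13): 4·t ≡ 2 − 3 = -1 (mod 13).
    Reduce coefficients mod 13: 4·t ≡ 12 (mod 13).
    The inverse of 4 mod 13 is 10 (since 4·10 = 40 = 3·13 + 1), so t ≡ 10·12 = 120 ≡ 3 (mod 13).
    Then x = 3 + 4·3 = 15, valid modulo lcm(4, 13) = 52: x ≡ 15 (mod 52).
  Combine with x ≡ 1 (mod 5): since gcd(52, 5) = 1, we get a unique residue mod 260.
    Write x = 15 + 52·t and substitute into x ≡ 1 (mod 5): 52·t ≡ 1 − 15 = -14 (mod 5).
    Reduce coefficients mod 5: 2·t ≡ 1 (mod 5).
    The inverse of 2 mod 5 is 3 (since 2·3 = 6 = 1·5 + 1), so t ≡ 3·1 = 3 ≡ 3 (mod 5).
    Then x = 15 + 52·3 = 171, valid modulo lcm(52, 5) = 260: x ≡ 171 (mod 260).
Verify: 171 mod 4 = 3 ✓, 171 mod 13 = 2 ✓, 171 mod 5 = 1 ✓.

x ≡ 171 (mod 260).


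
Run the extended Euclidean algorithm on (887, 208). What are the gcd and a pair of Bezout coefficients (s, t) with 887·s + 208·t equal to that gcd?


Euclidean algorithm on (887, 208) — divide until remainder is 0:
  887 = 4 · 208 + 55
  208 = 3 · 55 + 43
  55 = 1 · 43 + 12
  43 = 3 · 12 + 7
  12 = 1 · 7 + 5
  7 = 1 · 5 + 2
  5 = 2 · 2 + 1
  2 = 2 · 1 + 0
gcd(887, 208) = 1.
Track Bezout coefficients alongside the remainders: start with r₀ = 887 = a·1 + b·0 (s = 1, t = 0) and r₁ = 208 = a·0 + b·1 (s = 0, t = 1); each new remainder r_{k+1} = r_{k-1} − q_k·r_k inherits s_{k+1} = s_{k-1} − q_k·s_k, t_{k+1} = t_{k-1} − q_k·t_k, so r_k = a·s_k + b·t_k at every step:
  q = 4: r = 55, s = 1 − 4·0 = 1, t = 0 − 4·1 = -4  (check: 887·1 + 208·(-4) = 55)
  q = 3: r = 43, s = 0 − 3·1 = -3, t = 1 − 3·(-4) = 13  (check: 887·(-3) + 208·13 = 43)
  q = 1: r = 12, s = 1 − 1·(-3) = 4, t = -4 − 1·13 = -17  (check: 887·4 + 208·(-17) = 12)
  q = 3: r = 7, s = -3 − 3·4 = -15, t = 13 − 3·(-17) = 64  (check: 887·(-15) + 208·64 = 7)
  q = 1: r = 5, s = 4 − 1·(-15) = 19, t = -17 − 1·64 = -81  (check: 887·19 + 208·(-81) = 5)
  q = 1: r = 2, s = -15 − 1·19 = -34, t = 64 − 1·(-81) = 145  (check: 887·(-34) + 208·145 = 2)
  q = 2: r = 1, s = 19 − 2·(-34) = 87, t = -81 − 2·145 = -371  (check: 887·87 + 208·(-371) = 1)
The row with r = 1 (the gcd) gives the Bezout coefficients s = 87, t = -371.
Result: 887 · (87) + 208 · (-371) = 1.

gcd(887, 208) = 1; s = 87, t = -371 (check: 887·87 + 208·(-371) = 1).


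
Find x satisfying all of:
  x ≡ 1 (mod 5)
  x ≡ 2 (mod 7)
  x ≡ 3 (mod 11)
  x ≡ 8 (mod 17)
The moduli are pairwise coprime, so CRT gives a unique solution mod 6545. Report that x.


Product of moduli M = 5 · 7 · 11 · 17 = 6545.
Merge one congruence at a time:
  Start: x ≡ 1 (mod 5).
  Combine with x ≡ 2 (mod 7); new modulus lcm = 35.
    Write x = 1 + 5·t and substitute into x ≡ 2 (mod 7): 5·t ≡ 2 − 1 = 1 (mod 7).
    The inverse of 5 mod 7 is 3 (since 5·3 = 15 = 2·7 + 1), so t ≡ 3·1 = 3 ≡ 3 (mod 7).
    Then x = 1 + 5·3 = 16, valid modulo lcm(5, 7) = 35: x ≡ 16 (mod 35).
  Combine with x ≡ 3 (mod 11); new modulus lcm = 385.
    Write x = 16 + 35·t and substitute into x ≡ 3 (mod 11): 35·t ≡ 3 − 16 = -13 (mod 11).
    Reduce coefficients mod 11: 2·t ≡ 9 (mod 11).
    The inverse of 2 mod 11 is 6 (since 2·6 = 12 = 1·11 + 1), so t ≡ 6·9 = 54 ≡ 10 (mod 11).
    Then x = 16 + 35·10 = 366, valid modulo lcm(35, 11) = 385: x ≡ 366 (mod 385).
  Combine with x ≡ 8 (mod 17); new modulus lcm = 6545.
    Write x = 366 + 385·t and substitute into x ≡ 8 (mod 17): 385·t ≡ 8 − 366 = -358 (mod 17).
    Reduce coefficients mod 17: 11·t ≡ 16 (mod 17).
    The inverse of 11 mod 17 is 14 (since 11·14 = 154 = 9·17 + 1), so t ≡ 14·16 = 224 ≡ 3 (mod 17).
    Then x = 366 + 385·3 = 1521, valid modulo lcm(385, 17) = 6545: x ≡ 1521 (mod 6545).
Verify against each original: 1521 mod 5 = 1, 1521 mod 7 = 2, 1521 mod 11 = 3, 1521 mod 17 = 8.

x ≡ 1521 (mod 6545).


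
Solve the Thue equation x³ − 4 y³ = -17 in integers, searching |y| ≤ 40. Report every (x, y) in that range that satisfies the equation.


The equation is x³ - 4y³ = -17. For fixed y, x³ = 4·y³ − 17, so a solution requires the RHS to be a perfect cube.
Strategy: iterate y from -40 to 40, compute RHS = 4·y³ − 17, and check whether it is a (positive or negative) perfect cube.
Check small values of y:
  y = 0: RHS = -17 is not a perfect cube.
  y = 1: RHS = -13 is not a perfect cube.
  y = -1: RHS = -21 is not a perfect cube.
  y = 2: RHS = 15 is not a perfect cube.
  y = -2: RHS = -49 is not a perfect cube.
  y = 3: RHS = 91 is not a perfect cube.
  y = -3: RHS = -125 = (-5)³ ⇒ x = -5 works.
Continuing the search up to |y| = 40 finds no further solutions beyond those listed.
Collected solutions: (-5, -3).

Solutions (with |y| ≤ 40): (-5, -3).


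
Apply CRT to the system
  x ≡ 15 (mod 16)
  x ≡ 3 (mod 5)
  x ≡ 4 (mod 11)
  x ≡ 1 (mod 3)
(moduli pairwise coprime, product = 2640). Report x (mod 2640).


Product of moduli M = 16 · 5 · 11 · 3 = 2640.
Merge one congruence at a time:
  Start: x ≡ 15 (mod 16).
  Combine with x ≡ 3 (mod 5); new modulus lcm = 80.
    Write x = 15 + 16·t and substitute into x ≡ 3 (mod 5): 16·t ≡ 3 − 15 = -12 (mod 5).
    Reduce coefficients mod 5: 1·t ≡ 3 (mod 5).
    So t ≡ 3 (mod 5).
    Then x = 15 + 16·3 = 63, valid modulo lcm(16, 5) = 80: x ≡ 63 (mod 80).
  Combine with x ≡ 4 (mod 11); new modulus lcm = 880.
    Write x = 63 + 80·t and substitute into x ≡ 4 (mod 11): 80·t ≡ 4 − 63 = -59 (mod 11).
    Reduce coefficients mod 11: 3·t ≡ 7 (mod 11).
    The inverse of 3 mod 11 is 4 (since 3·4 = 12 = 1·11 + 1), so t ≡ 4·7 = 28 ≡ 6 (mod 11).
    Then x = 63 + 80·6 = 543, valid modulo lcm(80, 11) = 880: x ≡ 543 (mod 880).
  Combine with x ≡ 1 (mod 3); new modulus lcm = 2640.
    Write x = 543 + 880·t and substitute into x ≡ 1 (mod 3): 880·t ≡ 1 − 543 = -542 (mod 3).
    Reduce coefficients mod 3: 1·t ≡ 1 (mod 3).
    So t ≡ 1 (mod 3).
    Then x = 543 + 880·1 = 1423, valid modulo lcm(880, 3) = 2640: x ≡ 1423 (mod 2640).
Verify against each original: 1423 mod 16 = 15, 1423 mod 5 = 3, 1423 mod 11 = 4, 1423 mod 3 = 1.

x ≡ 1423 (mod 2640).


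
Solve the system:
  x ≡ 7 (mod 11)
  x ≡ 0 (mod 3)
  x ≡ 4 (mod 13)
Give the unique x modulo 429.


Moduli 11, 3, 13 are pairwise coprime; by CRT there is a unique solution modulo M = 11 · 3 · 13 = 429.
Solve pairwise, accumulating the modulus:
  Start with x ≡ 7 (mod 11).
  Combine with x ≡ 0 (mod 3): since gcd(11, 3) = 1, we get a unique residue mod 33.
    Write x = 7 + 11·t and substitute into x ≡ 0 (mod 3): 11·t ≡ 0 − 7 = -7 (mod 3).
    Reduce coefficients mod 3: 2·t ≡ 2 (mod 3).
    The inverse of 2 mod 3 is 2 (since 2·2 = 4 = 1·3 + 1), so t ≡ 2·2 = 4 ≡ 1 (mod 3).
    Then x = 7 + 11·1 = 18, valid modulo lcm(11, 3) = 33: x ≡ 18 (mod 33).
  Combine with x ≡ 4 (mod 13): since gcd(33, 13) = 1, we get a unique residue mod 429.
    Write x = 18 + 33·t and substitute into x ≡ 4 (mod 13): 33·t ≡ 4 − 18 = -14 (mod 13).
    Reduce coefficients mod 13: 7·t ≡ 12 (mod 13).
    The inverse of 7 mod 13 is 2 (since 7·2 = 14 = 1·13 + 1), so t ≡ 2·12 = 24 ≡ 11 (mod 13).
    Then x = 18 + 33·11 = 381, valid modulo lcm(33, 13) = 429: x ≡ 381 (mod 429).
Verify: 381 mod 11 = 7 ✓, 381 mod 3 = 0 ✓, 381 mod 13 = 4 ✓.

x ≡ 381 (mod 429).


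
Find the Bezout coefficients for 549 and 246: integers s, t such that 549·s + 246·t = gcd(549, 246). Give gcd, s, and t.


Euclidean algorithm on (549, 246) — divide until remainder is 0:
  549 = 2 · 246 + 57
  246 = 4 · 57 + 18
  57 = 3 · 18 + 3
  18 = 6 · 3 + 0
gcd(549, 246) = 3.
Track Bezout coefficients alongside the remainders: start with r₀ = 549 = a·1 + b·0 (s = 1, t = 0) and r₁ = 246 = a·0 + b·1 (s = 0, t = 1); each new remainder r_{k+1} = r_{k-1} − q_k·r_k inherits s_{k+1} = s_{k-1} − q_k·s_k, t_{k+1} = t_{k-1} − q_k·t_k, so r_k = a·s_k + b·t_k at every step:
  q = 2: r = 57, s = 1 − 2·0 = 1, t = 0 − 2·1 = -2  (check: 549·1 + 246·(-2) = 57)
  q = 4: r = 18, s = 0 − 4·1 = -4, t = 1 − 4·(-2) = 9  (check: 549·(-4) + 246·9 = 18)
  q = 3: r = 3, s = 1 − 3·(-4) = 13, t = -2 − 3·9 = -29  (check: 549·13 + 246·(-29) = 3)
The row with r = 3 (the gcd) gives the Bezout coefficients s = 13, t = -29.
Result: 549 · (13) + 246 · (-29) = 3.

gcd(549, 246) = 3; s = 13, t = -29 (check: 549·13 + 246·(-29) = 3).


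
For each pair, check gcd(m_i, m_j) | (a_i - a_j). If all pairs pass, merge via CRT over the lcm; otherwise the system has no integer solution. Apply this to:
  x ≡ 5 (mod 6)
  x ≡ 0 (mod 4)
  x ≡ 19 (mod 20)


Moduli 6, 4, 20 are not pairwise coprime, so CRT works modulo lcm(m_i) when all pairwise compatibility conditions hold.
Pairwise compatibility: gcd(m_i, m_j) must divide a_i - a_j for every pair.
Merge one congruence at a time:
  Start: x ≡ 5 (mod 6).
  Combine with x ≡ 0 (mod 4): gcd(6, 4) = 2, and 0 - 5 = -5 is NOT divisible by 2.
    ⇒ system is inconsistent (no integer solution).

No solution (the system is inconsistent).
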